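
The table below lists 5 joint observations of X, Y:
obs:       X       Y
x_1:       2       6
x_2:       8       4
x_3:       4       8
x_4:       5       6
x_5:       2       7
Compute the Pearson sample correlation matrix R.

Step 1 — column means:
  mean(X) = (2 + 8 + 4 + 5 + 2) / 5 = 21/5 = 4.2
  mean(Y) = (6 + 4 + 8 + 6 + 7) / 5 = 31/5 = 6.2

Step 2 — sample variances and covariances s[i,j] = (1/(n-1)) · Σ_k (x_{k,i} - mean_i) · (x_{k,j} - mean_j), with n-1 = 4:
  s[X,X] = ((-2.2)·(-2.2) + (3.8)·(3.8) + (-0.2)·(-0.2) + (0.8)·(0.8) + (-2.2)·(-2.2)) / 4 = 24.8/4 = 6.2
  s[X,Y] = ((-2.2)·(-0.2) + (3.8)·(-2.2) + (-0.2)·(1.8) + (0.8)·(-0.2) + (-2.2)·(0.8)) / 4 = -10.2/4 = -2.55
  s[Y,Y] = ((-0.2)·(-0.2) + (-2.2)·(-2.2) + (1.8)·(1.8) + (-0.2)·(-0.2) + (0.8)·(0.8)) / 4 = 8.8/4 = 2.2
  Sample standard deviations s_i = √(s[i,i]):
  s(X) = √(6.2) = 2.49
  s(Y) = √(2.2) = 1.4832

Step 3 — r_{ij} = s_{ij} / (s_i · s_j):
  r[X,X] = 1 (diagonal).
  r[X,Y] = -2.55 / (2.49 · 1.4832) = -2.55 / 3.6932 = -0.6905
  r[Y,Y] = 1 (diagonal).

R is symmetric with unit diagonal. Assembling:

R = [[1, -0.6905],
 [-0.6905, 1]]


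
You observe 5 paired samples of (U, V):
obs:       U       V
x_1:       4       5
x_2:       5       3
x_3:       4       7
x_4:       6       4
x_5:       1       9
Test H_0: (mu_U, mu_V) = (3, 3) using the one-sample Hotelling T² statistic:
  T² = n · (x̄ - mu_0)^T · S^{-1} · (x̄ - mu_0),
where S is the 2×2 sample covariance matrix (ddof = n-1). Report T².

Step 1 — sample mean vector:
  mean(U) = (4 + 5 + 4 + 6 + 1) / 5 = 20/5 = 4
  mean(V) = (5 + 3 + 7 + 4 + 9) / 5 = 28/5 = 5.6
  x̄ = (4, 5.6),  deviation x̄ - mu_0 = (4, 5.6) - (3, 3) = (1, 2.6).

Step 2 — sample covariance matrix, S[i,j] = (1/(n-1)) · Σ_k (x_{k,i} - mean_i) · (x_{k,j} - mean_j), divisor n-1 = 4:
  S[U,U] = ((0)·(0) + (1)·(1) + (0)·(0) + (2)·(2) + (-3)·(-3)) / 4 = 14/4 = 3.5
  S[U,V] = ((0)·(-0.6) + (1)·(-2.6) + (0)·(1.4) + (2)·(-1.6) + (-3)·(3.4)) / 4 = -16/4 = -4
  S[V,V] = ((-0.6)·(-0.6) + (-2.6)·(-2.6) + (1.4)·(1.4) + (-1.6)·(-1.6) + (3.4)·(3.4)) / 4 = 23.2/4 = 5.8
  S = [[3.5, -4],
 [-4, 5.8]].

Step 3 — invert S. det(S) = 3.5·5.8 - (-4)² = 4.3.
  S^{-1} = (1/det) · [[d, -b], [-b, a]] = [[1.3488, 0.9302],
 [0.9302, 0.814]].

Step 4 — quadratic form (x̄ - mu_0)^T · S^{-1} · (x̄ - mu_0):
  S^{-1} · (x̄ - mu_0) = (3.7674, 3.0465),
  (x̄ - mu_0)^T · [...] = (1)·(3.7674) + (2.6)·(3.0465) = 11.6884.

Step 5 — scale by n: T² = 5 · 11.6884 = 58.4419.

T² ≈ 58.4419


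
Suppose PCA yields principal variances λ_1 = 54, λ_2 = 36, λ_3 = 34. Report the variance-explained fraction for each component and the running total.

Step 1 — total variance = trace(Sigma) = Σ λ_i = 54 + 36 + 34 = 124.

Step 2 — fraction explained by component i = λ_i / Σ λ:
  PC1: 54/124 = 0.4355
  PC2: 36/124 = 0.2903
  PC3: 34/124 = 0.2742

Step 3 — cumulative fraction after k components = (λ_1 + ... + λ_k) / Σ λ:
  k = 1: 54/124 = 0.4355
  k = 2: (54 + 36)/124 = 90/124 = 0.7258
  k = 3: (54 + 36 + 34)/124 = 124/124 = 1

Summary (fraction, with percent):

explained: PC1 0.4355 (43.55%), PC2 0.2903 (29.03%), PC3 0.2742 (27.42%);  cumulative: 0.4355, 0.7258, 1


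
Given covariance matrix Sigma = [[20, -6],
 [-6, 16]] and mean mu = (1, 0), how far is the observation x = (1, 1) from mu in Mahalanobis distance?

Step 1 — centre the observation: (x - mu) = (0, 1).

Step 2 — invert Sigma. det(Sigma) = 20·16 - (-6)² = 284.
  Sigma^{-1} = (1/det) · [[d, -b], [-b, a]] = [[0.0563, 0.0211],
 [0.0211, 0.0704]].

Step 3 — form the quadratic (x - mu)^T · Sigma^{-1} · (x - mu):
  Sigma^{-1} · (x - mu) = (0.0211, 0.0704).
  (x - mu)^T · [Sigma^{-1} · (x - mu)] = (0)·(0.0211) + (1)·(0.0704) = 0.0704.

Step 4 — take square root: d = √(0.0704) ≈ 0.2654.

d(x, mu) = √(0.0704) ≈ 0.2654


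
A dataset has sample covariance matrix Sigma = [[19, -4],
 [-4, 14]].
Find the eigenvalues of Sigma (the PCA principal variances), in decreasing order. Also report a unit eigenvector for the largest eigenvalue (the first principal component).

Step 1 — characteristic polynomial of 2×2 Sigma:
  det(Sigma - λI) = λ² - trace · λ + det = 0.
  trace = 19 + 14 = 33, det = 19·14 - (-4)² = 250.
Step 2 — discriminant:
  Δ = trace² - 4·det = 1089 - 1000 = 89.
Step 3 — eigenvalues:
  λ = (trace ± √Δ)/2 = (33 ± 9.434)/2,
  λ_1 = 21.217,  λ_2 = 11.783.

Step 4 — unit eigenvector for λ_1: solve (Sigma - λ_1 I)v = 0. First row:
  (19 - 21.217)·v_x + (-4)·v_y = 0, i.e. (-2.217)·v_x + (-4)·v_y = 0,
  so v ∝ (b, λ_1 - a) = (-4, 2.217); multiply by -1 so the first entry is positive: u = (4, -2.217).
  ||u|| = √((4)² + (-2.217)²) = √(20.915) ≈ 4.5733,
  v_1 = u/||u|| ≈ (0.8746, -0.4848) (||v_1|| = 1).

λ_1 = 21.217,  λ_2 = 11.783;  v_1 ≈ (0.8746, -0.4848)


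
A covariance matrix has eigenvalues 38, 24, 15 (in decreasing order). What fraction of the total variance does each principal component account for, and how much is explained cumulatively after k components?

Step 1 — total variance = trace(Sigma) = Σ λ_i = 38 + 24 + 15 = 77.

Step 2 — fraction explained by component i = λ_i / Σ λ:
  PC1: 38/77 = 0.4935
  PC2: 24/77 = 0.3117
  PC3: 15/77 = 0.1948

Step 3 — cumulative fraction after k components = (λ_1 + ... + λ_k) / Σ λ:
  k = 1: 38/77 = 0.4935
  k = 2: (38 + 24)/77 = 62/77 = 0.8052
  k = 3: (38 + 24 + 15)/77 = 77/77 = 1

Summary (fraction, with percent):

explained: PC1 0.4935 (49.35%), PC2 0.3117 (31.17%), PC3 0.1948 (19.48%);  cumulative: 0.4935, 0.8052, 1


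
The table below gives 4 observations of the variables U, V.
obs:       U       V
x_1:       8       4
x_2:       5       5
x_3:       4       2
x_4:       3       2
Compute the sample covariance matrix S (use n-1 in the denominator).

Step 1 — column means:
  mean(U) = (8 + 5 + 4 + 3) / 4 = 20/4 = 5
  mean(V) = (4 + 5 + 2 + 2) / 4 = 13/4 = 3.25

Step 2 — sample covariance S[i,j] = (1/(n-1)) · Σ_k (x_{k,i} - mean_i) · (x_{k,j} - mean_j), with n-1 = 3.
  S[U,U] = ((3)·(3) + (0)·(0) + (-1)·(-1) + (-2)·(-2)) / 3 = 14/3 = 4.6667
  S[U,V] = ((3)·(0.75) + (0)·(1.75) + (-1)·(-1.25) + (-2)·(-1.25)) / 3 = 6/3 = 2
  S[V,V] = ((0.75)·(0.75) + (1.75)·(1.75) + (-1.25)·(-1.25) + (-1.25)·(-1.25)) / 3 = 6.75/3 = 2.25

S is symmetric (S[j,i] = S[i,j]). Assembling:

S = [[4.6667, 2],
 [2, 2.25]]


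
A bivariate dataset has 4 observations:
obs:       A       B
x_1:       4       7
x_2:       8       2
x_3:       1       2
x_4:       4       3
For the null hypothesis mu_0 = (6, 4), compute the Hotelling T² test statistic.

Step 1 — sample mean vector:
  mean(A) = (4 + 8 + 1 + 4) / 4 = 17/4 = 4.25
  mean(B) = (7 + 2 + 2 + 3) / 4 = 14/4 = 3.5
  x̄ = (4.25, 3.5),  deviation x̄ - mu_0 = (4.25, 3.5) - (6, 4) = (-1.75, -0.5).

Step 2 — sample covariance matrix, S[i,j] = (1/(n-1)) · Σ_k (x_{k,i} - mean_i) · (x_{k,j} - mean_j), divisor n-1 = 3:
  S[A,A] = ((-0.25)·(-0.25) + (3.75)·(3.75) + (-3.25)·(-3.25) + (-0.25)·(-0.25)) / 3 = 24.75/3 = 8.25
  S[A,B] = ((-0.25)·(3.5) + (3.75)·(-1.5) + (-3.25)·(-1.5) + (-0.25)·(-0.5)) / 3 = -1.5/3 = -0.5
  S[B,B] = ((3.5)·(3.5) + (-1.5)·(-1.5) + (-1.5)·(-1.5) + (-0.5)·(-0.5)) / 3 = 17/3 = 5.6667
  S = [[8.25, -0.5],
 [-0.5, 5.6667]].

Step 3 — invert S. det(S) = 8.25·5.6667 - (-0.5)² = 46.5.
  S^{-1} = (1/det) · [[d, -b], [-b, a]] = [[0.1219, 0.0108],
 [0.0108, 0.1774]].

Step 4 — quadratic form (x̄ - mu_0)^T · S^{-1} · (x̄ - mu_0):
  S^{-1} · (x̄ - mu_0) = (-0.2186, -0.1075),
  (x̄ - mu_0)^T · [...] = (-1.75)·(-0.2186) + (-0.5)·(-0.1075) = 0.4364.

Step 5 — scale by n: T² = 4 · 0.4364 = 1.7455.

T² ≈ 1.7455


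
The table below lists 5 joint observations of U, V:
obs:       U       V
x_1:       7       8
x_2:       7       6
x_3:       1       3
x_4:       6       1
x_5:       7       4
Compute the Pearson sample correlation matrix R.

Step 1 — column means:
  mean(U) = (7 + 7 + 1 + 6 + 7) / 5 = 28/5 = 5.6
  mean(V) = (8 + 6 + 3 + 1 + 4) / 5 = 22/5 = 4.4

Step 2 — sample variances and covariances s[i,j] = (1/(n-1)) · Σ_k (x_{k,i} - mean_i) · (x_{k,j} - mean_j), with n-1 = 4:
  s[U,U] = ((1.4)·(1.4) + (1.4)·(1.4) + (-4.6)·(-4.6) + (0.4)·(0.4) + (1.4)·(1.4)) / 4 = 27.2/4 = 6.8
  s[U,V] = ((1.4)·(3.6) + (1.4)·(1.6) + (-4.6)·(-1.4) + (0.4)·(-3.4) + (1.4)·(-0.4)) / 4 = 11.8/4 = 2.95
  s[V,V] = ((3.6)·(3.6) + (1.6)·(1.6) + (-1.4)·(-1.4) + (-3.4)·(-3.4) + (-0.4)·(-0.4)) / 4 = 29.2/4 = 7.3
  Sample standard deviations s_i = √(s[i,i]):
  s(U) = √(6.8) = 2.6077
  s(V) = √(7.3) = 2.7019

Step 3 — r_{ij} = s_{ij} / (s_i · s_j):
  r[U,U] = 1 (diagonal).
  r[U,V] = 2.95 / (2.6077 · 2.7019) = 2.95 / 7.0456 = 0.4187
  r[V,V] = 1 (diagonal).

R is symmetric with unit diagonal. Assembling:

R = [[1, 0.4187],
 [0.4187, 1]]


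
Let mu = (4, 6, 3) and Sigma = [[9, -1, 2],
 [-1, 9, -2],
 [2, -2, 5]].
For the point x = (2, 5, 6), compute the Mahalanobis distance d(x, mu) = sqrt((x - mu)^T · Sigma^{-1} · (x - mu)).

Step 1 — centre the observation: (x - mu) = (-2, -1, 3).

Step 2 — invert Sigma (cofactor / det for 3×3, or solve directly):
  Sigma^{-1} = [[0.122, 0.003, -0.0476],
 [0.003, 0.122, 0.0476],
 [-0.0476, 0.0476, 0.2381]].

Step 3 — form the quadratic (x - mu)^T · Sigma^{-1} · (x - mu):
  Sigma^{-1} · (x - mu) = (-0.3899, 0.0149, 0.7619).
  (x - mu)^T · [Sigma^{-1} · (x - mu)] = (-2)·(-0.3899) + (-1)·(0.0149) + (3)·(0.7619) = 3.0506.

Step 4 — take square root: d = √(3.0506) ≈ 1.7466.

d(x, mu) = √(3.0506) ≈ 1.7466


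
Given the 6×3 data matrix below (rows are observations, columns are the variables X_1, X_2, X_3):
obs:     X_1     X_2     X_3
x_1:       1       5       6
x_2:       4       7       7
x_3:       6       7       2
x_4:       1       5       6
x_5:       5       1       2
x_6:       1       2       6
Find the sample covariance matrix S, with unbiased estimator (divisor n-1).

Step 1 — column means:
  mean(X_1) = (1 + 4 + 6 + 1 + 5 + 1) / 6 = 18/6 = 3
  mean(X_2) = (5 + 7 + 7 + 5 + 1 + 2) / 6 = 27/6 = 4.5
  mean(X_3) = (6 + 7 + 2 + 6 + 2 + 6) / 6 = 29/6 = 4.8333

Step 2 — sample covariance S[i,j] = (1/(n-1)) · Σ_k (x_{k,i} - mean_i) · (x_{k,j} - mean_j), with n-1 = 5.
  S[X_1,X_1] = ((-2)·(-2) + (1)·(1) + (3)·(3) + (-2)·(-2) + (2)·(2) + (-2)·(-2)) / 5 = 26/5 = 5.2
  S[X_1,X_2] = ((-2)·(0.5) + (1)·(2.5) + (3)·(2.5) + (-2)·(0.5) + (2)·(-3.5) + (-2)·(-2.5)) / 5 = 6/5 = 1.2
  S[X_1,X_3] = ((-2)·(1.1667) + (1)·(2.1667) + (3)·(-2.8333) + (-2)·(1.1667) + (2)·(-2.8333) + (-2)·(1.1667)) / 5 = -19/5 = -3.8
  S[X_2,X_2] = ((0.5)·(0.5) + (2.5)·(2.5) + (2.5)·(2.5) + (0.5)·(0.5) + (-3.5)·(-3.5) + (-2.5)·(-2.5)) / 5 = 31.5/5 = 6.3
  S[X_2,X_3] = ((0.5)·(1.1667) + (2.5)·(2.1667) + (2.5)·(-2.8333) + (0.5)·(1.1667) + (-3.5)·(-2.8333) + (-2.5)·(1.1667)) / 5 = 6.5/5 = 1.3
  S[X_3,X_3] = ((1.1667)·(1.1667) + (2.1667)·(2.1667) + (-2.8333)·(-2.8333) + (1.1667)·(1.1667) + (-2.8333)·(-2.8333) + (1.1667)·(1.1667)) / 5 = 24.8333/5 = 4.9667

S is symmetric (S[j,i] = S[i,j]). Assembling:

S = [[5.2, 1.2, -3.8],
 [1.2, 6.3, 1.3],
 [-3.8, 1.3, 4.9667]]


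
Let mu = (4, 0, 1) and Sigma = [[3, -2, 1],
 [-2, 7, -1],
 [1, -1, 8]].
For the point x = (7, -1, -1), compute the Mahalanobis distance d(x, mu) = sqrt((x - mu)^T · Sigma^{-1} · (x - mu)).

Step 1 — centre the observation: (x - mu) = (3, -1, -2).

Step 2 — invert Sigma (cofactor / det for 3×3, or solve directly):
  Sigma^{-1} = [[0.4231, 0.1154, -0.0385],
 [0.1154, 0.1769, 0.0077],
 [-0.0385, 0.0077, 0.1308]].

Step 3 — form the quadratic (x - mu)^T · Sigma^{-1} · (x - mu):
  Sigma^{-1} · (x - mu) = (1.2308, 0.1538, -0.3846).
  (x - mu)^T · [Sigma^{-1} · (x - mu)] = (3)·(1.2308) + (-1)·(0.1538) + (-2)·(-0.3846) = 4.3077.

Step 4 — take square root: d = √(4.3077) ≈ 2.0755.

d(x, mu) = √(4.3077) ≈ 2.0755


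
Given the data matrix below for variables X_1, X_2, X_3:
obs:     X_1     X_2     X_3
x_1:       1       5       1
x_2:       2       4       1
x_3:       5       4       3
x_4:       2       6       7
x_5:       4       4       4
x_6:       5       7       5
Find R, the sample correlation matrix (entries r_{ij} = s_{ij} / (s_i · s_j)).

Step 1 — column means:
  mean(X_1) = (1 + 2 + 5 + 2 + 4 + 5) / 6 = 19/6 = 3.1667
  mean(X_2) = (5 + 4 + 4 + 6 + 4 + 7) / 6 = 30/6 = 5
  mean(X_3) = (1 + 1 + 3 + 7 + 4 + 5) / 6 = 21/6 = 3.5

Step 2 — sample variances and covariances s[i,j] = (1/(n-1)) · Σ_k (x_{k,i} - mean_i) · (x_{k,j} - mean_j), with n-1 = 5:
  s[X_1,X_1] = ((-2.1667)·(-2.1667) + (-1.1667)·(-1.1667) + (1.8333)·(1.8333) + (-1.1667)·(-1.1667) + (0.8333)·(0.8333) + (1.8333)·(1.8333)) / 5 = 14.8333/5 = 2.9667
  s[X_1,X_2] = ((-2.1667)·(0) + (-1.1667)·(-1) + (1.8333)·(-1) + (-1.1667)·(1) + (0.8333)·(-1) + (1.8333)·(2)) / 5 = 1/5 = 0.2
  s[X_1,X_3] = ((-2.1667)·(-2.5) + (-1.1667)·(-2.5) + (1.8333)·(-0.5) + (-1.1667)·(3.5) + (0.8333)·(0.5) + (1.8333)·(1.5)) / 5 = 6.5/5 = 1.3
  s[X_2,X_2] = ((0)·(0) + (-1)·(-1) + (-1)·(-1) + (1)·(1) + (-1)·(-1) + (2)·(2)) / 5 = 8/5 = 1.6
  s[X_2,X_3] = ((0)·(-2.5) + (-1)·(-2.5) + (-1)·(-0.5) + (1)·(3.5) + (-1)·(0.5) + (2)·(1.5)) / 5 = 9/5 = 1.8
  s[X_3,X_3] = ((-2.5)·(-2.5) + (-2.5)·(-2.5) + (-0.5)·(-0.5) + (3.5)·(3.5) + (0.5)·(0.5) + (1.5)·(1.5)) / 5 = 27.5/5 = 5.5
  Sample standard deviations s_i = √(s[i,i]):
  s(X_1) = √(2.9667) = 1.7224
  s(X_2) = √(1.6) = 1.2649
  s(X_3) = √(5.5) = 2.3452

Step 3 — r_{ij} = s_{ij} / (s_i · s_j):
  r[X_1,X_1] = 1 (diagonal).
  r[X_1,X_2] = 0.2 / (1.7224 · 1.2649) = 0.2 / 2.1787 = 0.0918
  r[X_1,X_3] = 1.3 / (1.7224 · 2.3452) = 1.3 / 4.0394 = 0.3218
  r[X_2,X_2] = 1 (diagonal).
  r[X_2,X_3] = 1.8 / (1.2649 · 2.3452) = 1.8 / 2.9665 = 0.6068
  r[X_3,X_3] = 1 (diagonal).

R is symmetric with unit diagonal. Assembling:

R = [[1, 0.0918, 0.3218],
 [0.0918, 1, 0.6068],
 [0.3218, 0.6068, 1]]


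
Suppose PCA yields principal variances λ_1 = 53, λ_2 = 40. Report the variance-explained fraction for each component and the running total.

Step 1 — total variance = trace(Sigma) = Σ λ_i = 53 + 40 = 93.

Step 2 — fraction explained by component i = λ_i / Σ λ:
  PC1: 53/93 = 0.5699
  PC2: 40/93 = 0.4301

Step 3 — cumulative fraction after k components = (λ_1 + ... + λ_k) / Σ λ:
  k = 1: 53/93 = 0.5699
  k = 2: (53 + 40)/93 = 93/93 = 1

Summary (fraction, with percent):

explained: PC1 0.5699 (56.99%), PC2 0.4301 (43.01%);  cumulative: 0.5699, 1


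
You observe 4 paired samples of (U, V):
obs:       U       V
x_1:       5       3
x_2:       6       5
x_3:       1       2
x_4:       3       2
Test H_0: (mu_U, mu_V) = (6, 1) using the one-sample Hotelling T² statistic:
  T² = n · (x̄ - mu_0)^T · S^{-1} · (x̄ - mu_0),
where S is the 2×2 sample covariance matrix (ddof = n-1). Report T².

Step 1 — sample mean vector:
  mean(U) = (5 + 6 + 1 + 3) / 4 = 15/4 = 3.75
  mean(V) = (3 + 5 + 2 + 2) / 4 = 12/4 = 3
  x̄ = (3.75, 3),  deviation x̄ - mu_0 = (3.75, 3) - (6, 1) = (-2.25, 2).

Step 2 — sample covariance matrix, S[i,j] = (1/(n-1)) · Σ_k (x_{k,i} - mean_i) · (x_{k,j} - mean_j), divisor n-1 = 3:
  S[U,U] = ((1.25)·(1.25) + (2.25)·(2.25) + (-2.75)·(-2.75) + (-0.75)·(-0.75)) / 3 = 14.75/3 = 4.9167
  S[U,V] = ((1.25)·(0) + (2.25)·(2) + (-2.75)·(-1) + (-0.75)·(-1)) / 3 = 8/3 = 2.6667
  S[V,V] = ((0)·(0) + (2)·(2) + (-1)·(-1) + (-1)·(-1)) / 3 = 6/3 = 2
  S = [[4.9167, 2.6667],
 [2.6667, 2]].

Step 3 — invert S. det(S) = 4.9167·2 - (2.6667)² = 2.7222.
  S^{-1} = (1/det) · [[d, -b], [-b, a]] = [[0.7347, -0.9796],
 [-0.9796, 1.8061]].

Step 4 — quadratic form (x̄ - mu_0)^T · S^{-1} · (x̄ - mu_0):
  S^{-1} · (x̄ - mu_0) = (-3.6122, 5.8163),
  (x̄ - mu_0)^T · [...] = (-2.25)·(-3.6122) + (2)·(5.8163) = 19.7602.

Step 5 — scale by n: T² = 4 · 19.7602 = 79.0408.

T² ≈ 79.0408


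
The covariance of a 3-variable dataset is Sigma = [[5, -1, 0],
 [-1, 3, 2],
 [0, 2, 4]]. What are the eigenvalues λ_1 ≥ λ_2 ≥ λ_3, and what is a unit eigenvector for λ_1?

Step 1 — characteristic polynomial p(λ) = det(λI - Sigma) = λ³ - tr·λ² + c_1·λ - det, where tr = trace, c_1 = sum of the principal 2×2 minors, det = det(Sigma):
  tr = 5 + 3 + 4 = 12,
  c_1 = (5·3 - (-1)²) + (5·4 - (0)²) + (3·4 - (2)²) = 14 + 20 + 8 = 42,
  det = 5·(3·4 - (2)²) - (-1)·((-1)·4 - (2)·(0)) + (0)·((-1)·(2) - 3·(0)) = 5·(8) - (-1)·(-4) + (0)·(-2) = 36.
  So p(λ) = λ³ - 12λ² + 42λ - 36.
Step 2 — look for an integer root (rational root theorem: any rational root is an integer divisor of 36). Testing λ = 6:
  p(6) = 216 - 432 + 252 - 36 = 0  ✓
  Dividing out (λ - 6): p(λ) = (λ - 6)(λ² - 6λ + 6).
Step 3 — remaining eigenvalues from the quadratic λ² - 6λ + 6 = 0:
  Δ = 6² - 4·6 = 36 - 24 = 12,  λ = (6 ± √12)/2 = (6 ± 3.4641)/2 ≈ 4.7321 or 1.2679.
  Sorted: λ_1 = 6,  λ_2 = 4.7321,  λ_3 = 1.2679  (check: sum = 12 = tr ✓).

Step 4 — unit eigenvector for λ_1 = 6: v spans the null space of (Sigma - λ_1 I), whose rows are
  r_1 = (-1, -1, 0),  r_2 = (-1, -3, 2),  r_3 = (0, 2, -2).
  v is orthogonal to every row, so take v ∝ r_1 × r_2 = ((-1)·(2) - (0)·(-3), (0)·(-1) - (-1)·(2), (-1)·(-3) - (-1)·(-1)) = (-2, 2, 2).
  Rescale (divide by 2; multiply by -1 so the first nonzero entry is positive): u = (1, -1, -1).
  ||u|| = √((1)² + (-1)² + (-1)²) = √(3) ≈ 1.7321,  v_1 = u/||u|| ≈ (0.5774, -0.5774, -0.5774) (||v_1|| = 1).

λ_1 = 6,  λ_2 = 4.7321,  λ_3 = 1.2679;  v_1 ≈ (0.5774, -0.5774, -0.5774)


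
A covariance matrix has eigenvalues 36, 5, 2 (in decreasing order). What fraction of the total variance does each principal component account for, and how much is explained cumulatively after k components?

Step 1 — total variance = trace(Sigma) = Σ λ_i = 36 + 5 + 2 = 43.

Step 2 — fraction explained by component i = λ_i / Σ λ:
  PC1: 36/43 = 0.8372
  PC2: 5/43 = 0.1163
  PC3: 2/43 = 0.0465

Step 3 — cumulative fraction after k components = (λ_1 + ... + λ_k) / Σ λ:
  k = 1: 36/43 = 0.8372
  k = 2: (36 + 5)/43 = 41/43 = 0.9535
  k = 3: (36 + 5 + 2)/43 = 43/43 = 1

Summary (fraction, with percent):

explained: PC1 0.8372 (83.72%), PC2 0.1163 (11.63%), PC3 0.0465 (4.65%);  cumulative: 0.8372, 0.9535, 1


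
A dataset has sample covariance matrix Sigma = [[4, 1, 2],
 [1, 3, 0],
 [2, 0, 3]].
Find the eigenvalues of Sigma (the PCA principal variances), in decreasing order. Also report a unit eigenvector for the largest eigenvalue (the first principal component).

Step 1 — characteristic polynomial p(λ) = det(λI - Sigma) = λ³ - tr·λ² + c_1·λ - det, where tr = trace, c_1 = sum of the principal 2×2 minors, det = det(Sigma):
  tr = 4 + 3 + 3 = 10,
  c_1 = (4·3 - (1)²) + (4·3 - (2)²) + (3·3 - (0)²) = 11 + 8 + 9 = 28,
  det = 4·(3·3 - (0)²) - (1)·((1)·3 - (0)·(2)) + (2)·((1)·(0) - 3·(2)) = 4·(9) - (1)·(3) + (2)·(-6) = 21.
  So p(λ) = λ³ - 10λ² + 28λ - 21.
Step 2 — look for an integer root (rational root theorem: any rational root is an integer divisor of 21). Testing λ = 3:
  p(3) = 27 - 90 + 84 - 21 = 0  ✓
  Dividing out (λ - 3): p(λ) = (λ - 3)(λ² - 7λ + 7).
Step 3 — remaining eigenvalues from the quadratic λ² - 7λ + 7 = 0:
  Δ = 7² - 4·7 = 49 - 28 = 21,  λ = (7 ± √21)/2 = (7 ± 4.5826)/2 ≈ 5.7913 or 1.2087.
  Sorted: λ_1 = 5.7913,  λ_2 = 3,  λ_3 = 1.2087  (check: sum = 10 = tr ✓).

Step 4 — unit eigenvector for λ_1 ≈ 5.7913: v spans the null space of (Sigma - λ_1 I), whose rows are
  r_1 = (-1.7913, 1, 2),  r_2 = (1, -2.7913, 0),  r_3 = (2, 0, -2.7913).
  v is orthogonal to every row, so take v ∝ r_1 × r_2 = ((1)·(0) - (2)·(-2.7913), (2)·(1) - (-1.7913)·(0), (-1.7913)·(-2.7913) - (1)·(1)) ≈ (5.5826, 2, 4).
  Let u = (5.5826, 2, 4).
  ||u|| = √((5.5826)² + (2)² + (4)²) = √(51.1652) ≈ 7.153,  v_1 = u/||u|| ≈ (0.7805, 0.2796, 0.5592) (||v_1|| = 1).

λ_1 = 5.7913,  λ_2 = 3,  λ_3 = 1.2087;  v_1 ≈ (0.7805, 0.2796, 0.5592)


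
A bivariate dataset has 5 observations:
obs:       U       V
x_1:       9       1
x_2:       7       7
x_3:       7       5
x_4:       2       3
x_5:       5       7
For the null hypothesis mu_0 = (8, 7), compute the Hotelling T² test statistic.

Step 1 — sample mean vector:
  mean(U) = (9 + 7 + 7 + 2 + 5) / 5 = 30/5 = 6
  mean(V) = (1 + 7 + 5 + 3 + 7) / 5 = 23/5 = 4.6
  x̄ = (6, 4.6),  deviation x̄ - mu_0 = (6, 4.6) - (8, 7) = (-2, -2.4).

Step 2 — sample covariance matrix, S[i,j] = (1/(n-1)) · Σ_k (x_{k,i} - mean_i) · (x_{k,j} - mean_j), divisor n-1 = 4:
  S[U,U] = ((3)·(3) + (1)·(1) + (1)·(1) + (-4)·(-4) + (-1)·(-1)) / 4 = 28/4 = 7
  S[U,V] = ((3)·(-3.6) + (1)·(2.4) + (1)·(0.4) + (-4)·(-1.6) + (-1)·(2.4)) / 4 = -4/4 = -1
  S[V,V] = ((-3.6)·(-3.6) + (2.4)·(2.4) + (0.4)·(0.4) + (-1.6)·(-1.6) + (2.4)·(2.4)) / 4 = 27.2/4 = 6.8
  S = [[7, -1],
 [-1, 6.8]].

Step 3 — invert S. det(S) = 7·6.8 - (-1)² = 46.6.
  S^{-1} = (1/det) · [[d, -b], [-b, a]] = [[0.1459, 0.0215],
 [0.0215, 0.1502]].

Step 4 — quadratic form (x̄ - mu_0)^T · S^{-1} · (x̄ - mu_0):
  S^{-1} · (x̄ - mu_0) = (-0.3433, -0.4034),
  (x̄ - mu_0)^T · [...] = (-2)·(-0.3433) + (-2.4)·(-0.4034) = 1.6549.

Step 5 — scale by n: T² = 5 · 1.6549 = 8.2747.

T² ≈ 8.2747


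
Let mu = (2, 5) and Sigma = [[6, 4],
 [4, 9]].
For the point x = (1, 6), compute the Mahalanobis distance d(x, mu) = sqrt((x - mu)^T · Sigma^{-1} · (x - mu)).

Step 1 — centre the observation: (x - mu) = (-1, 1).

Step 2 — invert Sigma. det(Sigma) = 6·9 - (4)² = 38.
  Sigma^{-1} = (1/det) · [[d, -b], [-b, a]] = [[0.2368, -0.1053],
 [-0.1053, 0.1579]].

Step 3 — form the quadratic (x - mu)^T · Sigma^{-1} · (x - mu):
  Sigma^{-1} · (x - mu) = (-0.3421, 0.2632).
  (x - mu)^T · [Sigma^{-1} · (x - mu)] = (-1)·(-0.3421) + (1)·(0.2632) = 0.6053.

Step 4 — take square root: d = √(0.6053) ≈ 0.778.

d(x, mu) = √(0.6053) ≈ 0.778


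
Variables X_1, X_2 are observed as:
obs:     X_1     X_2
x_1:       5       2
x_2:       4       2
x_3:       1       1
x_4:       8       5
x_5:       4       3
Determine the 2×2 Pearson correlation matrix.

Step 1 — column means:
  mean(X_1) = (5 + 4 + 1 + 8 + 4) / 5 = 22/5 = 4.4
  mean(X_2) = (2 + 2 + 1 + 5 + 3) / 5 = 13/5 = 2.6

Step 2 — sample variances and covariances s[i,j] = (1/(n-1)) · Σ_k (x_{k,i} - mean_i) · (x_{k,j} - mean_j), with n-1 = 4:
  s[X_1,X_1] = ((0.6)·(0.6) + (-0.4)·(-0.4) + (-3.4)·(-3.4) + (3.6)·(3.6) + (-0.4)·(-0.4)) / 4 = 25.2/4 = 6.3
  s[X_1,X_2] = ((0.6)·(-0.6) + (-0.4)·(-0.6) + (-3.4)·(-1.6) + (3.6)·(2.4) + (-0.4)·(0.4)) / 4 = 13.8/4 = 3.45
  s[X_2,X_2] = ((-0.6)·(-0.6) + (-0.6)·(-0.6) + (-1.6)·(-1.6) + (2.4)·(2.4) + (0.4)·(0.4)) / 4 = 9.2/4 = 2.3
  Sample standard deviations s_i = √(s[i,i]):
  s(X_1) = √(6.3) = 2.51
  s(X_2) = √(2.3) = 1.5166

Step 3 — r_{ij} = s_{ij} / (s_i · s_j):
  r[X_1,X_1] = 1 (diagonal).
  r[X_1,X_2] = 3.45 / (2.51 · 1.5166) = 3.45 / 3.8066 = 0.9063
  r[X_2,X_2] = 1 (diagonal).

R is symmetric with unit diagonal. Assembling:

R = [[1, 0.9063],
 [0.9063, 1]]


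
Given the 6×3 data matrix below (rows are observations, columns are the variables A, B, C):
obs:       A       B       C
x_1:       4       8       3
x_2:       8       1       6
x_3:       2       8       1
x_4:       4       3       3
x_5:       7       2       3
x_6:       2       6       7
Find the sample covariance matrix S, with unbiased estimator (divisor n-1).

Step 1 — column means:
  mean(A) = (4 + 8 + 2 + 4 + 7 + 2) / 6 = 27/6 = 4.5
  mean(B) = (8 + 1 + 8 + 3 + 2 + 6) / 6 = 28/6 = 4.6667
  mean(C) = (3 + 6 + 1 + 3 + 3 + 7) / 6 = 23/6 = 3.8333

Step 2 — sample covariance S[i,j] = (1/(n-1)) · Σ_k (x_{k,i} - mean_i) · (x_{k,j} - mean_j), with n-1 = 5.
  S[A,A] = ((-0.5)·(-0.5) + (3.5)·(3.5) + (-2.5)·(-2.5) + (-0.5)·(-0.5) + (2.5)·(2.5) + (-2.5)·(-2.5)) / 5 = 31.5/5 = 6.3
  S[A,B] = ((-0.5)·(3.3333) + (3.5)·(-3.6667) + (-2.5)·(3.3333) + (-0.5)·(-1.6667) + (2.5)·(-2.6667) + (-2.5)·(1.3333)) / 5 = -32/5 = -6.4
  S[A,C] = ((-0.5)·(-0.8333) + (3.5)·(2.1667) + (-2.5)·(-2.8333) + (-0.5)·(-0.8333) + (2.5)·(-0.8333) + (-2.5)·(3.1667)) / 5 = 5.5/5 = 1.1
  S[B,B] = ((3.3333)·(3.3333) + (-3.6667)·(-3.6667) + (3.3333)·(3.3333) + (-1.6667)·(-1.6667) + (-2.6667)·(-2.6667) + (1.3333)·(1.3333)) / 5 = 47.3333/5 = 9.4667
  S[B,C] = ((3.3333)·(-0.8333) + (-3.6667)·(2.1667) + (3.3333)·(-2.8333) + (-1.6667)·(-0.8333) + (-2.6667)·(-0.8333) + (1.3333)·(3.1667)) / 5 = -12.3333/5 = -2.4667
  S[C,C] = ((-0.8333)·(-0.8333) + (2.1667)·(2.1667) + (-2.8333)·(-2.8333) + (-0.8333)·(-0.8333) + (-0.8333)·(-0.8333) + (3.1667)·(3.1667)) / 5 = 24.8333/5 = 4.9667

S is symmetric (S[j,i] = S[i,j]). Assembling:

S = [[6.3, -6.4, 1.1],
 [-6.4, 9.4667, -2.4667],
 [1.1, -2.4667, 4.9667]]


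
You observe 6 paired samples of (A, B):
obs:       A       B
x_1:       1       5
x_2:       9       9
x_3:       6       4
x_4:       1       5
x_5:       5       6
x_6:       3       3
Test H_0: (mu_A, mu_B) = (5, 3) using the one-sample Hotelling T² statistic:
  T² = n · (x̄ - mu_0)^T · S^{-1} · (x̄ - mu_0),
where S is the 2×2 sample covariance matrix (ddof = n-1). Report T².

Step 1 — sample mean vector:
  mean(A) = (1 + 9 + 6 + 1 + 5 + 3) / 6 = 25/6 = 4.1667
  mean(B) = (5 + 9 + 4 + 5 + 6 + 3) / 6 = 32/6 = 5.3333
  x̄ = (4.1667, 5.3333),  deviation x̄ - mu_0 = (4.1667, 5.3333) - (5, 3) = (-0.8333, 2.3333).

Step 2 — sample covariance matrix, S[i,j] = (1/(n-1)) · Σ_k (x_{k,i} - mean_i) · (x_{k,j} - mean_j), divisor n-1 = 5:
  S[A,A] = ((-3.1667)·(-3.1667) + (4.8333)·(4.8333) + (1.8333)·(1.8333) + (-3.1667)·(-3.1667) + (0.8333)·(0.8333) + (-1.1667)·(-1.1667)) / 5 = 48.8333/5 = 9.7667
  S[A,B] = ((-3.1667)·(-0.3333) + (4.8333)·(3.6667) + (1.8333)·(-1.3333) + (-3.1667)·(-0.3333) + (0.8333)·(0.6667) + (-1.1667)·(-2.3333)) / 5 = 20.6667/5 = 4.1333
  S[B,B] = ((-0.3333)·(-0.3333) + (3.6667)·(3.6667) + (-1.3333)·(-1.3333) + (-0.3333)·(-0.3333) + (0.6667)·(0.6667) + (-2.3333)·(-2.3333)) / 5 = 21.3333/5 = 4.2667
  S = [[9.7667, 4.1333],
 [4.1333, 4.2667]].

Step 3 — invert S. det(S) = 9.7667·4.2667 - (4.1333)² = 24.5867.
  S^{-1} = (1/det) · [[d, -b], [-b, a]] = [[0.1735, -0.1681],
 [-0.1681, 0.3972]].

Step 4 — quadratic form (x̄ - mu_0)^T · S^{-1} · (x̄ - mu_0):
  S^{-1} · (x̄ - mu_0) = (-0.5369, 1.067),
  (x̄ - mu_0)^T · [...] = (-0.8333)·(-0.5369) + (2.3333)·(1.067) = 2.937.

Step 5 — scale by n: T² = 6 · 2.937 = 17.622.

T² ≈ 17.622


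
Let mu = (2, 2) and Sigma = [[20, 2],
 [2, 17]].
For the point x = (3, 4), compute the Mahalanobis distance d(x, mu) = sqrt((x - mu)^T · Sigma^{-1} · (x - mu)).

Step 1 — centre the observation: (x - mu) = (1, 2).

Step 2 — invert Sigma. det(Sigma) = 20·17 - (2)² = 336.
  Sigma^{-1} = (1/det) · [[d, -b], [-b, a]] = [[0.0506, -0.006],
 [-0.006, 0.0595]].

Step 3 — form the quadratic (x - mu)^T · Sigma^{-1} · (x - mu):
  Sigma^{-1} · (x - mu) = (0.0387, 0.1131).
  (x - mu)^T · [Sigma^{-1} · (x - mu)] = (1)·(0.0387) + (2)·(0.1131) = 0.2649.

Step 4 — take square root: d = √(0.2649) ≈ 0.5147.

d(x, mu) = √(0.2649) ≈ 0.5147


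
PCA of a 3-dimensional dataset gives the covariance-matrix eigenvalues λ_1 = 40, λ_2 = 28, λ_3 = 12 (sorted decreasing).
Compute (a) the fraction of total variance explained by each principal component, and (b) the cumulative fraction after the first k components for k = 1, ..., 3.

Step 1 — total variance = trace(Sigma) = Σ λ_i = 40 + 28 + 12 = 80.

Step 2 — fraction explained by component i = λ_i / Σ λ:
  PC1: 40/80 = 0.5
  PC2: 28/80 = 0.35
  PC3: 12/80 = 0.15

Step 3 — cumulative fraction after k components = (λ_1 + ... + λ_k) / Σ λ:
  k = 1: 40/80 = 0.5
  k = 2: (40 + 28)/80 = 68/80 = 0.85
  k = 3: (40 + 28 + 12)/80 = 80/80 = 1

Summary (fraction, with percent):

explained: PC1 0.5 (50%), PC2 0.35 (35%), PC3 0.15 (15%);  cumulative: 0.5, 0.85, 1


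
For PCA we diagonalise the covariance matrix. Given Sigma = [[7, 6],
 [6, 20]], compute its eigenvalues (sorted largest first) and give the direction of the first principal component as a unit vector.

Step 1 — characteristic polynomial of 2×2 Sigma:
  det(Sigma - λI) = λ² - trace · λ + det = 0.
  trace = 7 + 20 = 27, det = 7·20 - (6)² = 104.
Step 2 — discriminant:
  Δ = trace² - 4·det = 729 - 416 = 313.
Step 3 — eigenvalues:
  λ = (trace ± √Δ)/2 = (27 ± 17.6918)/2,
  λ_1 = 22.3459,  λ_2 = 4.6541.

Step 4 — unit eigenvector for λ_1: solve (Sigma - λ_1 I)v = 0. First row:
  (7 - 22.3459)·v_x + (6)·v_y = 0, i.e. (-15.3459)·v_x + (6)·v_y = 0,
  so v ∝ (b, λ_1 - a) = (6, 15.3459) = u.
  ||u|| = √((6)² + (15.3459)²) = √(271.4967) ≈ 16.4772,
  v_1 = u/||u|| ≈ (0.3641, 0.9313) (||v_1|| = 1).

λ_1 = 22.3459,  λ_2 = 4.6541;  v_1 ≈ (0.3641, 0.9313)


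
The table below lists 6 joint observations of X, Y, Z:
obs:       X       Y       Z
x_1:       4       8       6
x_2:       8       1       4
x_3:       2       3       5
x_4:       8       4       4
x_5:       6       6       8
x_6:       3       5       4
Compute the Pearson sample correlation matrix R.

Step 1 — column means:
  mean(X) = (4 + 8 + 2 + 8 + 6 + 3) / 6 = 31/6 = 5.1667
  mean(Y) = (8 + 1 + 3 + 4 + 6 + 5) / 6 = 27/6 = 4.5
  mean(Z) = (6 + 4 + 5 + 4 + 8 + 4) / 6 = 31/6 = 5.1667

Step 2 — sample variances and covariances s[i,j] = (1/(n-1)) · Σ_k (x_{k,i} - mean_i) · (x_{k,j} - mean_j), with n-1 = 5:
  s[X,X] = ((-1.1667)·(-1.1667) + (2.8333)·(2.8333) + (-3.1667)·(-3.1667) + (2.8333)·(2.8333) + (0.8333)·(0.8333) + (-2.1667)·(-2.1667)) / 5 = 32.8333/5 = 6.5667
  s[X,Y] = ((-1.1667)·(3.5) + (2.8333)·(-3.5) + (-3.1667)·(-1.5) + (2.8333)·(-0.5) + (0.8333)·(1.5) + (-2.1667)·(0.5)) / 5 = -10.5/5 = -2.1
  s[X,Z] = ((-1.1667)·(0.8333) + (2.8333)·(-1.1667) + (-3.1667)·(-0.1667) + (2.8333)·(-1.1667) + (0.8333)·(2.8333) + (-2.1667)·(-1.1667)) / 5 = -2.1667/5 = -0.4333
  s[Y,Y] = ((3.5)·(3.5) + (-3.5)·(-3.5) + (-1.5)·(-1.5) + (-0.5)·(-0.5) + (1.5)·(1.5) + (0.5)·(0.5)) / 5 = 29.5/5 = 5.9
  s[Y,Z] = ((3.5)·(0.8333) + (-3.5)·(-1.1667) + (-1.5)·(-0.1667) + (-0.5)·(-1.1667) + (1.5)·(2.8333) + (0.5)·(-1.1667)) / 5 = 11.5/5 = 2.3
  s[Z,Z] = ((0.8333)·(0.8333) + (-1.1667)·(-1.1667) + (-0.1667)·(-0.1667) + (-1.1667)·(-1.1667) + (2.8333)·(2.8333) + (-1.1667)·(-1.1667)) / 5 = 12.8333/5 = 2.5667
  Sample standard deviations s_i = √(s[i,i]):
  s(X) = √(6.5667) = 2.5626
  s(Y) = √(5.9) = 2.429
  s(Z) = √(2.5667) = 1.6021

Step 3 — r_{ij} = s_{ij} / (s_i · s_j):
  r[X,X] = 1 (diagonal).
  r[X,Y] = -2.1 / (2.5626 · 2.429) = -2.1 / 6.2244 = -0.3374
  r[X,Z] = -0.4333 / (2.5626 · 1.6021) = -0.4333 / 4.1054 = -0.1056
  r[Y,Y] = 1 (diagonal).
  r[Y,Z] = 2.3 / (2.429 · 1.6021) = 2.3 / 3.8914 = 0.591
  r[Z,Z] = 1 (diagonal).

R is symmetric with unit diagonal. Assembling:

R = [[1, -0.3374, -0.1056],
 [-0.3374, 1, 0.591],
 [-0.1056, 0.591, 1]]


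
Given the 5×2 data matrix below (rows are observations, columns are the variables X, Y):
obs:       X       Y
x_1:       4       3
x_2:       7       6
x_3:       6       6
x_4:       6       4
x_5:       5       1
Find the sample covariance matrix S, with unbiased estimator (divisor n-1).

Step 1 — column means:
  mean(X) = (4 + 7 + 6 + 6 + 5) / 5 = 28/5 = 5.6
  mean(Y) = (3 + 6 + 6 + 4 + 1) / 5 = 20/5 = 4

Step 2 — sample covariance S[i,j] = (1/(n-1)) · Σ_k (x_{k,i} - mean_i) · (x_{k,j} - mean_j), with n-1 = 4.
  S[X,X] = ((-1.6)·(-1.6) + (1.4)·(1.4) + (0.4)·(0.4) + (0.4)·(0.4) + (-0.6)·(-0.6)) / 4 = 5.2/4 = 1.3
  S[X,Y] = ((-1.6)·(-1) + (1.4)·(2) + (0.4)·(2) + (0.4)·(0) + (-0.6)·(-3)) / 4 = 7/4 = 1.75
  S[Y,Y] = ((-1)·(-1) + (2)·(2) + (2)·(2) + (0)·(0) + (-3)·(-3)) / 4 = 18/4 = 4.5

S is symmetric (S[j,i] = S[i,j]). Assembling:

S = [[1.3, 1.75],
 [1.75, 4.5]]


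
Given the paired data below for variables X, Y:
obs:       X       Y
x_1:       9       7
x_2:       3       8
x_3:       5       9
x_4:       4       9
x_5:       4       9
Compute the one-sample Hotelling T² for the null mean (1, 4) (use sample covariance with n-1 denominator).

Step 1 — sample mean vector:
  mean(X) = (9 + 3 + 5 + 4 + 4) / 5 = 25/5 = 5
  mean(Y) = (7 + 8 + 9 + 9 + 9) / 5 = 42/5 = 8.4
  x̄ = (5, 8.4),  deviation x̄ - mu_0 = (5, 8.4) - (1, 4) = (4, 4.4).

Step 2 — sample covariance matrix, S[i,j] = (1/(n-1)) · Σ_k (x_{k,i} - mean_i) · (x_{k,j} - mean_j), divisor n-1 = 4:
  S[X,X] = ((4)·(4) + (-2)·(-2) + (0)·(0) + (-1)·(-1) + (-1)·(-1)) / 4 = 22/4 = 5.5
  S[X,Y] = ((4)·(-1.4) + (-2)·(-0.4) + (0)·(0.6) + (-1)·(0.6) + (-1)·(0.6)) / 4 = -6/4 = -1.5
  S[Y,Y] = ((-1.4)·(-1.4) + (-0.4)·(-0.4) + (0.6)·(0.6) + (0.6)·(0.6) + (0.6)·(0.6)) / 4 = 3.2/4 = 0.8
  S = [[5.5, -1.5],
 [-1.5, 0.8]].

Step 3 — invert S. det(S) = 5.5·0.8 - (-1.5)² = 2.15.
  S^{-1} = (1/det) · [[d, -b], [-b, a]] = [[0.3721, 0.6977],
 [0.6977, 2.5581]].

Step 4 — quadratic form (x̄ - mu_0)^T · S^{-1} · (x̄ - mu_0):
  S^{-1} · (x̄ - mu_0) = (4.5581, 14.0465),
  (x̄ - mu_0)^T · [...] = (4)·(4.5581) + (4.4)·(14.0465) = 80.0372.

Step 5 — scale by n: T² = 5 · 80.0372 = 400.186.

T² ≈ 400.186


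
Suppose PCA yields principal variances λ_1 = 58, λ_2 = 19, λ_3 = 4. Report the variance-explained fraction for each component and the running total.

Step 1 — total variance = trace(Sigma) = Σ λ_i = 58 + 19 + 4 = 81.

Step 2 — fraction explained by component i = λ_i / Σ λ:
  PC1: 58/81 = 0.716
  PC2: 19/81 = 0.2346
  PC3: 4/81 = 0.0494

Step 3 — cumulative fraction after k components = (λ_1 + ... + λ_k) / Σ λ:
  k = 1: 58/81 = 0.716
  k = 2: (58 + 19)/81 = 77/81 = 0.9506
  k = 3: (58 + 19 + 4)/81 = 81/81 = 1

Summary (fraction, with percent):

explained: PC1 0.716 (71.6%), PC2 0.2346 (23.46%), PC3 0.0494 (4.94%);  cumulative: 0.716, 0.9506, 1


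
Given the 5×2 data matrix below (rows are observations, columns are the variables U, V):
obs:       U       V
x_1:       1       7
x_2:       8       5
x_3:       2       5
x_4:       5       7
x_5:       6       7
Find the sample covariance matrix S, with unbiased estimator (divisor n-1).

Step 1 — column means:
  mean(U) = (1 + 8 + 2 + 5 + 6) / 5 = 22/5 = 4.4
  mean(V) = (7 + 5 + 5 + 7 + 7) / 5 = 31/5 = 6.2

Step 2 — sample covariance S[i,j] = (1/(n-1)) · Σ_k (x_{k,i} - mean_i) · (x_{k,j} - mean_j), with n-1 = 4.
  S[U,U] = ((-3.4)·(-3.4) + (3.6)·(3.6) + (-2.4)·(-2.4) + (0.6)·(0.6) + (1.6)·(1.6)) / 4 = 33.2/4 = 8.3
  S[U,V] = ((-3.4)·(0.8) + (3.6)·(-1.2) + (-2.4)·(-1.2) + (0.6)·(0.8) + (1.6)·(0.8)) / 4 = -2.4/4 = -0.6
  S[V,V] = ((0.8)·(0.8) + (-1.2)·(-1.2) + (-1.2)·(-1.2) + (0.8)·(0.8) + (0.8)·(0.8)) / 4 = 4.8/4 = 1.2

S is symmetric (S[j,i] = S[i,j]). Assembling:

S = [[8.3, -0.6],
 [-0.6, 1.2]]


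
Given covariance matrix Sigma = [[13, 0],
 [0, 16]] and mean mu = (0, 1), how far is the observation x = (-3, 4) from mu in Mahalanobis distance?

Step 1 — centre the observation: (x - mu) = (-3, 3).

Step 2 — invert Sigma. det(Sigma) = 13·16 - (0)² = 208.
  Sigma^{-1} = (1/det) · [[d, -b], [-b, a]] = [[0.0769, 0],
 [0, 0.0625]].

Step 3 — form the quadratic (x - mu)^T · Sigma^{-1} · (x - mu):
  Sigma^{-1} · (x - mu) = (-0.2308, 0.1875).
  (x - mu)^T · [Sigma^{-1} · (x - mu)] = (-3)·(-0.2308) + (3)·(0.1875) = 1.2548.

Step 4 — take square root: d = √(1.2548) ≈ 1.1202.

d(x, mu) = √(1.2548) ≈ 1.1202


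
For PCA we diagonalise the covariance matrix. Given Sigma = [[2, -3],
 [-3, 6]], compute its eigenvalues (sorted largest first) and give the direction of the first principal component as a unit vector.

Step 1 — characteristic polynomial of 2×2 Sigma:
  det(Sigma - λI) = λ² - trace · λ + det = 0.
  trace = 2 + 6 = 8, det = 2·6 - (-3)² = 3.
Step 2 — discriminant:
  Δ = trace² - 4·det = 64 - 12 = 52.
Step 3 — eigenvalues:
  λ = (trace ± √Δ)/2 = (8 ± 7.2111)/2,
  λ_1 = 7.6056,  λ_2 = 0.3944.

Step 4 — unit eigenvector for λ_1: solve (Sigma - λ_1 I)v = 0. First row:
  (2 - 7.6056)·v_x + (-3)·v_y = 0, i.e. (-5.6056)·v_x + (-3)·v_y = 0,
  so v ∝ (b, λ_1 - a) = (-3, 5.6056); multiply by -1 so the first entry is positive: u = (3, -5.6056).
  ||u|| = √((3)² + (-5.6056)²) = √(40.4222) ≈ 6.3578,
  v_1 = u/||u|| ≈ (0.4719, -0.8817) (||v_1|| = 1).

λ_1 = 7.6056,  λ_2 = 0.3944;  v_1 ≈ (0.4719, -0.8817)


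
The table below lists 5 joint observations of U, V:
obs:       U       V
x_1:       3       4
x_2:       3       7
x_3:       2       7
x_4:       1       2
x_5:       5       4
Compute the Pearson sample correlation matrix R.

Step 1 — column means:
  mean(U) = (3 + 3 + 2 + 1 + 5) / 5 = 14/5 = 2.8
  mean(V) = (4 + 7 + 7 + 2 + 4) / 5 = 24/5 = 4.8

Step 2 — sample variances and covariances s[i,j] = (1/(n-1)) · Σ_k (x_{k,i} - mean_i) · (x_{k,j} - mean_j), with n-1 = 4:
  s[U,U] = ((0.2)·(0.2) + (0.2)·(0.2) + (-0.8)·(-0.8) + (-1.8)·(-1.8) + (2.2)·(2.2)) / 4 = 8.8/4 = 2.2
  s[U,V] = ((0.2)·(-0.8) + (0.2)·(2.2) + (-0.8)·(2.2) + (-1.8)·(-2.8) + (2.2)·(-0.8)) / 4 = 1.8/4 = 0.45
  s[V,V] = ((-0.8)·(-0.8) + (2.2)·(2.2) + (2.2)·(2.2) + (-2.8)·(-2.8) + (-0.8)·(-0.8)) / 4 = 18.8/4 = 4.7
  Sample standard deviations s_i = √(s[i,i]):
  s(U) = √(2.2) = 1.4832
  s(V) = √(4.7) = 2.1679

Step 3 — r_{ij} = s_{ij} / (s_i · s_j):
  r[U,U] = 1 (diagonal).
  r[U,V] = 0.45 / (1.4832 · 2.1679) = 0.45 / 3.2156 = 0.1399
  r[V,V] = 1 (diagonal).

R is symmetric with unit diagonal. Assembling:

R = [[1, 0.1399],
 [0.1399, 1]]


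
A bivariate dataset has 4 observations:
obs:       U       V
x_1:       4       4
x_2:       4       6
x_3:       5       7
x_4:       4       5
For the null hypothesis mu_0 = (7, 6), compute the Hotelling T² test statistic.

Step 1 — sample mean vector:
  mean(U) = (4 + 4 + 5 + 4) / 4 = 17/4 = 4.25
  mean(V) = (4 + 6 + 7 + 5) / 4 = 22/4 = 5.5
  x̄ = (4.25, 5.5),  deviation x̄ - mu_0 = (4.25, 5.5) - (7, 6) = (-2.75, -0.5).

Step 2 — sample covariance matrix, S[i,j] = (1/(n-1)) · Σ_k (x_{k,i} - mean_i) · (x_{k,j} - mean_j), divisor n-1 = 3:
  S[U,U] = ((-0.25)·(-0.25) + (-0.25)·(-0.25) + (0.75)·(0.75) + (-0.25)·(-0.25)) / 3 = 0.75/3 = 0.25
  S[U,V] = ((-0.25)·(-1.5) + (-0.25)·(0.5) + (0.75)·(1.5) + (-0.25)·(-0.5)) / 3 = 1.5/3 = 0.5
  S[V,V] = ((-1.5)·(-1.5) + (0.5)·(0.5) + (1.5)·(1.5) + (-0.5)·(-0.5)) / 3 = 5/3 = 1.6667
  S = [[0.25, 0.5],
 [0.5, 1.6667]].

Step 3 — invert S. det(S) = 0.25·1.6667 - (0.5)² = 0.1667.
  S^{-1} = (1/det) · [[d, -b], [-b, a]] = [[10, -3],
 [-3, 1.5]].

Step 4 — quadratic form (x̄ - mu_0)^T · S^{-1} · (x̄ - mu_0):
  S^{-1} · (x̄ - mu_0) = (-26, 7.5),
  (x̄ - mu_0)^T · [...] = (-2.75)·(-26) + (-0.5)·(7.5) = 67.75.

Step 5 — scale by n: T² = 4 · 67.75 = 271.

T² ≈ 271


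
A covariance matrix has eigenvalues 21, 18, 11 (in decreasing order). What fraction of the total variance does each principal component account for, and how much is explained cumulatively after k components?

Step 1 — total variance = trace(Sigma) = Σ λ_i = 21 + 18 + 11 = 50.

Step 2 — fraction explained by component i = λ_i / Σ λ:
  PC1: 21/50 = 0.42
  PC2: 18/50 = 0.36
  PC3: 11/50 = 0.22

Step 3 — cumulative fraction after k components = (λ_1 + ... + λ_k) / Σ λ:
  k = 1: 21/50 = 0.42
  k = 2: (21 + 18)/50 = 39/50 = 0.78
  k = 3: (21 + 18 + 11)/50 = 50/50 = 1

Summary (fraction, with percent):

explained: PC1 0.42 (42%), PC2 0.36 (36%), PC3 0.22 (22%);  cumulative: 0.42, 0.78, 1


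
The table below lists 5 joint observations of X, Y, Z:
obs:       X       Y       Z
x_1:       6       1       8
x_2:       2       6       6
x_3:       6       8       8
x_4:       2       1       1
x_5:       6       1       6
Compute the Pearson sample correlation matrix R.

Step 1 — column means:
  mean(X) = (6 + 2 + 6 + 2 + 6) / 5 = 22/5 = 4.4
  mean(Y) = (1 + 6 + 8 + 1 + 1) / 5 = 17/5 = 3.4
  mean(Z) = (8 + 6 + 8 + 1 + 6) / 5 = 29/5 = 5.8

Step 2 — sample variances and covariances s[i,j] = (1/(n-1)) · Σ_k (x_{k,i} - mean_i) · (x_{k,j} - mean_j), with n-1 = 4:
  s[X,X] = ((1.6)·(1.6) + (-2.4)·(-2.4) + (1.6)·(1.6) + (-2.4)·(-2.4) + (1.6)·(1.6)) / 4 = 19.2/4 = 4.8
  s[X,Y] = ((1.6)·(-2.4) + (-2.4)·(2.6) + (1.6)·(4.6) + (-2.4)·(-2.4) + (1.6)·(-2.4)) / 4 = -0.8/4 = -0.2
  s[X,Z] = ((1.6)·(2.2) + (-2.4)·(0.2) + (1.6)·(2.2) + (-2.4)·(-4.8) + (1.6)·(0.2)) / 4 = 18.4/4 = 4.6
  s[Y,Y] = ((-2.4)·(-2.4) + (2.6)·(2.6) + (4.6)·(4.6) + (-2.4)·(-2.4) + (-2.4)·(-2.4)) / 4 = 45.2/4 = 11.3
  s[Y,Z] = ((-2.4)·(2.2) + (2.6)·(0.2) + (4.6)·(2.2) + (-2.4)·(-4.8) + (-2.4)·(0.2)) / 4 = 16.4/4 = 4.1
  s[Z,Z] = ((2.2)·(2.2) + (0.2)·(0.2) + (2.2)·(2.2) + (-4.8)·(-4.8) + (0.2)·(0.2)) / 4 = 32.8/4 = 8.2
  Sample standard deviations s_i = √(s[i,i]):
  s(X) = √(4.8) = 2.1909
  s(Y) = √(11.3) = 3.3615
  s(Z) = √(8.2) = 2.8636

Step 3 — r_{ij} = s_{ij} / (s_i · s_j):
  r[X,X] = 1 (diagonal).
  r[X,Y] = -0.2 / (2.1909 · 3.3615) = -0.2 / 7.3648 = -0.0272
  r[X,Z] = 4.6 / (2.1909 · 2.8636) = 4.6 / 6.2738 = 0.7332
  r[Y,Y] = 1 (diagonal).
  r[Y,Z] = 4.1 / (3.3615 · 2.8636) = 4.1 / 9.626 = 0.4259
  r[Z,Z] = 1 (diagonal).

R is symmetric with unit diagonal. Assembling:

R = [[1, -0.0272, 0.7332],
 [-0.0272, 1, 0.4259],
 [0.7332, 0.4259, 1]]
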